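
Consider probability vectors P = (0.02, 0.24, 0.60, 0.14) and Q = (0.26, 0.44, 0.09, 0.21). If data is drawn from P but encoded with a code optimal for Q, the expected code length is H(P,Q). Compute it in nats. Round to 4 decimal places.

H(P,Q) = −Σ p·ln q.
  −0.02·ln(0.26) = 0.02694
  −0.24·ln(0.44) = 0.19704
  −0.60·ln(0.09) = 1.44477
  −0.14·ln(0.21) = 0.21849
H(P,Q) = 1.8872 nats.

1.8872 nats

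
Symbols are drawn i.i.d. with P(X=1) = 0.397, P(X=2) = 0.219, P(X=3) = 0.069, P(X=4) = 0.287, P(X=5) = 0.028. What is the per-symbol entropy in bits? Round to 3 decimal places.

H(X) = −Σ p·log₂ p.
  −(0.397)·log₂(0.397) = 0.5291
  −(0.219)·log₂(0.219) = 0.4798
  −(0.069)·log₂(0.069) = 0.2662
  −(0.287)·log₂(0.287) = 0.5169
  −(0.028)·log₂(0.028) = 0.1444
Sum: 0.5291 + 0.4798 + 0.2662 + 0.5169 + 0.1444 = 1.936 bits.

1.936 bits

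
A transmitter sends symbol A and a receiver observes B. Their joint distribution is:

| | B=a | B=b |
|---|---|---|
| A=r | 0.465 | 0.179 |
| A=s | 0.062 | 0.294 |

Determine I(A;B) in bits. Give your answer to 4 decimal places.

Marginals: p(A) = (0.6440, 0.3560), p(B) = (0.5270, 0.4730).
I(A;B) = Σ p(x,y)·log₂[p(x,y)/(p(x)p(y))].
  (r,a): 0.465·log₂(1.3701) = 0.21125
  (r,b): 0.179·log₂(0.5876) = -0.13730
  (s,a): 0.062·log₂(0.3305) = -0.09904
  (s,b): 0.294·log₂(1.7460) = 0.23638
Sum = 0.2113 bits.

0.2113 bits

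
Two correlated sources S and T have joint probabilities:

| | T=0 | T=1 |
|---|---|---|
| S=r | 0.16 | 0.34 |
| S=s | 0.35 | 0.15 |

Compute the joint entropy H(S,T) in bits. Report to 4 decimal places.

1.8928 bits

H(S,T) = −Σ p(x,y)·log₂ p(x,y) over all 4 cells.
  cell (r,0): −0.16·log₂0.16 = 0.42302
  cell (r,1): −0.34·log₂0.34 = 0.52917
  cell (s,0): −0.35·log₂0.35 = 0.53010
  cell (s,1): −0.15·log₂0.15 = 0.41054
Sum = 1.8928 bits.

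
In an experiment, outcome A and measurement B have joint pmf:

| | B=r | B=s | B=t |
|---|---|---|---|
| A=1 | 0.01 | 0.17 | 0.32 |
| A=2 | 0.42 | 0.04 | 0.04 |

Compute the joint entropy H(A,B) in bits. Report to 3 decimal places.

1.924 bits

H(A,B) = −Σ p(x,y)·log₂ p(x,y) over all 6 cells.
  cell (1,r): −0.01·log₂0.01 = 0.0664
  cell (1,s): −0.17·log₂0.17 = 0.4346
  cell (1,t): −0.32·log₂0.32 = 0.5260
  cell (2,r): −0.42·log₂0.42 = 0.5256
  cell (2,s): −0.04·log₂0.04 = 0.1858
  cell (2,t): −0.04·log₂0.04 = 0.1858
Sum = 1.924 bits.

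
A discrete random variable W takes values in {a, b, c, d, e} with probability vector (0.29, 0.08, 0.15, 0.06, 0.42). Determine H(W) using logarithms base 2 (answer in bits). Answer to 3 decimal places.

1.989 bits

H(W) = −Σ p·log₂ p.
  −(0.29)·log₂(0.29) = 0.5179
  −(0.08)·log₂(0.08) = 0.2915
  −(0.15)·log₂(0.15) = 0.4105
  −(0.06)·log₂(0.06) = 0.2435
  −(0.42)·log₂(0.42) = 0.5256
Sum: 0.5179 + 0.2915 + 0.4105 + 0.2435 + 0.5256 = 1.989 bits.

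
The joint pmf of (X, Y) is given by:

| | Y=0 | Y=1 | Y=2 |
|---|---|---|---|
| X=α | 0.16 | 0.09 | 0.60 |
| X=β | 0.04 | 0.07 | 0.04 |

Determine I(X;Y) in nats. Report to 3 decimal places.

0.063 nats

Marginals: p(X) = (0.8500, 0.1500), p(Y) = (0.2000, 0.1600, 0.6400).
I(X;Y) = Σ p(x,y)·ln[p(x,y)/(p(x)p(y))].
  (α,0): 0.16·ln(0.9412) = -0.0097
  (α,1): 0.09·ln(0.6618) = -0.0372
  (α,2): 0.60·ln(1.1029) = 0.0588
  (β,0): 0.04·ln(1.3333) = 0.0115
  (β,1): 0.07·ln(2.9167) = 0.0749
  (β,2): 0.04·ln(0.4167) = -0.0350
Sum = 0.063 nats.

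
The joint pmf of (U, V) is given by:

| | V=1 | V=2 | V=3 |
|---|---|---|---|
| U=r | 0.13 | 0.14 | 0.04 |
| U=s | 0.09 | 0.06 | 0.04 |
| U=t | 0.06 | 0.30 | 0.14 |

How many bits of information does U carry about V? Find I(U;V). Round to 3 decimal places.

0.105 bits

Marginals: p(U) = (0.3100, 0.1900, 0.5000), p(V) = (0.2800, 0.5000, 0.2200).
I(U;V) = Σ p(x,y)·log₂[p(x,y)/(p(x)p(y))].
  (r,1): 0.13·log₂(1.4977) = 0.0758
  (r,2): 0.14·log₂(0.9032) = -0.0206
  (r,3): 0.04·log₂(0.5865) = -0.0308
  (s,1): 0.09·log₂(1.6917) = 0.0683
  (s,2): 0.06·log₂(0.6316) = -0.0398
  (s,3): 0.04·log₂(0.9569) = -0.0025
  (t,1): 0.06·log₂(0.4286) = -0.0733
  (t,2): 0.30·log₂(1.2000) = 0.0789
  (t,3): 0.14·log₂(1.2727) = 0.0487
Sum = 0.105 bits.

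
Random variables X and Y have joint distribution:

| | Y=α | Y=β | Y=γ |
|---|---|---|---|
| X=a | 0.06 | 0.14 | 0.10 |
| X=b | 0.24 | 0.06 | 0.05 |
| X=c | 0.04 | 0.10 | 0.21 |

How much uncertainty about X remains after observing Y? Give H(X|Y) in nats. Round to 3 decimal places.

0.926 nats

Marginals: p(X) = (0.3000, 0.3500, 0.3500), p(Y) = (0.3400, 0.3000, 0.3600).
H(X|Y) = Σ p(Y) · H(X|Y=·).
  Y=α: p=0.3400, H(X|Y=α) = 0.8037
  Y=β: p=0.3000, H(X|Y=β) = 1.0438
  Y=γ: p=0.3600, H(X|Y=γ) = 0.9444
Weighted sum = 0.926 nats.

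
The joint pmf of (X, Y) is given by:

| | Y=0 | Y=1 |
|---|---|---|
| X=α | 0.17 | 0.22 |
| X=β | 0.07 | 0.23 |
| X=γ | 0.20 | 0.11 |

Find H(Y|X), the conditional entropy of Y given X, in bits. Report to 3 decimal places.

0.911 bits

Marginals: p(X) = (0.3900, 0.3000, 0.3100), p(Y) = (0.4400, 0.5600).
H(Y|X) = Σ p(X) · H(Y|X=·).
  X=α: p=0.3900, H(Y|X=α) = 0.9881
  X=β: p=0.3000, H(Y|X=β) = 0.7838
  X=γ: p=0.3100, H(Y|X=γ) = 0.9383
Weighted sum = 0.911 bits.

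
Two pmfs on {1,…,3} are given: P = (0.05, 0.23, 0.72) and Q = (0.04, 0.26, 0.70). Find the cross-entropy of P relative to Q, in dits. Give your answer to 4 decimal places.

0.3160 dits

H(P,Q) = −Σ p·log₁₀ q.
  −0.05·log₁₀(0.04) = 0.06990
  −0.23·log₁₀(0.26) = 0.13456
  −0.72·log₁₀(0.70) = 0.11153
H(P,Q) = 0.3160 dits.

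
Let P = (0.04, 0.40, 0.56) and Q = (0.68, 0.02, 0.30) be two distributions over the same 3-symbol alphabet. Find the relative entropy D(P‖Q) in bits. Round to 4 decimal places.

2.0695 bits

D(P‖Q) = Σ p·log₂(p/q).
  0.04·log₂(0.04/0.68) = -0.16350
  0.40·log₂(0.40/0.02) = 1.72877
  0.56·log₂(0.56/0.30) = 0.50426
D(P‖Q) = 2.0695 bits.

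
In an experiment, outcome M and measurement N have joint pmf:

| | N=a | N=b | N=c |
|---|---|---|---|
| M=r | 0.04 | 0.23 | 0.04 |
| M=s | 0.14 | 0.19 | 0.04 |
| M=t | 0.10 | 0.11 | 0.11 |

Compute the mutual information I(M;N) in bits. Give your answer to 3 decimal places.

Marginals: p(M) = (0.3100, 0.3700, 0.3200), p(N) = (0.2800, 0.5300, 0.1900).
I(M;N) = Σ p(x,y)·log₂[p(x,y)/(p(x)p(y))].
  (r,a): 0.04·log₂(0.4608) = -0.0447
  (r,b): 0.23·log₂(1.3999) = 0.1116
  (r,c): 0.04·log₂(0.6791) = -0.0223
  (s,a): 0.14·log₂(1.3514) = 0.0608
  (s,b): 0.19·log₂(0.9689) = -0.0087
  (s,c): 0.04·log₂(0.5690) = -0.0325
  (t,a): 0.10·log₂(1.1161) = 0.0158
  (t,b): 0.11·log₂(0.6486) = -0.0687
  (t,c): 0.11·log₂(1.8092) = 0.0941
Sum = 0.105 bits.

0.105 bits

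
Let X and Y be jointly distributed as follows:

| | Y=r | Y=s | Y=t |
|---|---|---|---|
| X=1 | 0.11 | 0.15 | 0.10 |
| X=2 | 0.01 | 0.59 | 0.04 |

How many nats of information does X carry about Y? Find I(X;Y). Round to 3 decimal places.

0.162 nats

Marginals: p(X) = (0.3600, 0.6400), p(Y) = (0.1200, 0.7400, 0.1400).
I(X;Y) = H(X) + H(Y) − H(X,Y).
H(X) = 0.6534, H(Y) = 0.7525, H(X,Y) = 1.2437.
I(X;Y) = 0.6534 + 0.7525 − 1.2437 = 0.162 nats.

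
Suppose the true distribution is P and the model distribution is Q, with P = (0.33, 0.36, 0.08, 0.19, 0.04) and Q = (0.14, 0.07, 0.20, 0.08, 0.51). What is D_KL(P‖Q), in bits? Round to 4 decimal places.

1.2432 bits

D(P‖Q) = Σ p·log₂(p/q).
  0.33·log₂(0.33/0.14) = 0.40822
  0.36·log₂(0.36/0.07) = 0.85053
  0.08·log₂(0.08/0.20) = -0.10575
  0.19·log₂(0.19/0.08) = 0.23711
  0.04·log₂(0.04/0.51) = -0.14690
D(P‖Q) = 1.2432 bits.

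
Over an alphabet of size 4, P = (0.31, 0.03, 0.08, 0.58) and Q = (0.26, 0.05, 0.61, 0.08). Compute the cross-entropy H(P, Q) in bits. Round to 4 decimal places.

2.9026 bits

H(P,Q) = −Σ p·log₂ q.
  −0.31·log₂(0.26) = 0.60246
  −0.03·log₂(0.05) = 0.12966
  −0.08·log₂(0.61) = 0.05705
  −0.58·log₂(0.08) = 2.11344
H(P,Q) = 2.9026 bits.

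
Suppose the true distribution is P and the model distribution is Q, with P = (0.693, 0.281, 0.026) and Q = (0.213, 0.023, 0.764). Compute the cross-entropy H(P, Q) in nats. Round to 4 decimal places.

H(P,Q) = −Σ p·ln q.
  −0.693·ln(0.213) = 1.07170
  −0.281·ln(0.023) = 1.06001
  −0.026·ln(0.764) = 0.00700
H(P,Q) = 2.1387 nats.

2.1387 nats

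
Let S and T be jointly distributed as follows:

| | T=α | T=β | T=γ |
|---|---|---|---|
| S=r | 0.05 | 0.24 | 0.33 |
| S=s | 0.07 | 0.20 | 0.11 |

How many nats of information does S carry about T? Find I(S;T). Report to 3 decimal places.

Marginals: p(S) = (0.6200, 0.3800), p(T) = (0.1200, 0.4400, 0.4400).
I(S;T) = H(S) + H(T) − H(S,T).
H(S) = 0.6641, H(T) = 0.9769, H(S,T) = 1.6090.
I(S;T) = 0.6641 + 0.9769 − 1.6090 = 0.032 nats.

0.032 nats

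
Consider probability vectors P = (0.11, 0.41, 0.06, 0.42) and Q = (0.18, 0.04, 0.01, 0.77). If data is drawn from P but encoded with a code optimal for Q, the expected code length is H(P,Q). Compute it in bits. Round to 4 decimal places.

2.7331 bits

H(P,Q) = −Σ p·log₂ q.
  −0.11·log₂(0.18) = 0.27213
  −0.41·log₂(0.04) = 1.90398
  −0.06·log₂(0.01) = 0.39863
  −0.42·log₂(0.77) = 0.15837
H(P,Q) = 2.7331 bits.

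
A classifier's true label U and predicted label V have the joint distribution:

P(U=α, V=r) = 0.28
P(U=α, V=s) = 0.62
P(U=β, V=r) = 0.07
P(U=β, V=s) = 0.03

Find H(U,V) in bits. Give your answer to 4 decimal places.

1.3621 bits

H(U,V) = −Σ p(x,y)·log₂ p(x,y) over all 4 cells.
  cell (α,r): −0.28·log₂0.28 = 0.51422
  cell (α,s): −0.62·log₂0.62 = 0.42759
  cell (β,r): −0.07·log₂0.07 = 0.26856
  cell (β,s): −0.03·log₂0.03 = 0.15177
Sum = 1.3621 bits.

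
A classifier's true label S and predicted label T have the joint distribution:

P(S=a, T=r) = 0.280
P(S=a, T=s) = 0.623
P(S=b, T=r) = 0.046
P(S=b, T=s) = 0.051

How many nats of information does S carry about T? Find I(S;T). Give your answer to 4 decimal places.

Marginals: p(S) = (0.9030, 0.0970), p(T) = (0.3260, 0.6740).
I(S;T) = Σ p(x,y)·ln[p(x,y)/(p(x)p(y))].
  (a,r): 0.280·ln(0.9512) = -0.01402
  (a,s): 0.623·ln(1.0236) = 0.01455
  (b,r): 0.046·ln(1.4547) = 0.01724
  (b,s): 0.051·ln(0.7801) = -0.01267
Sum = 0.0051 nats.

0.0051 nats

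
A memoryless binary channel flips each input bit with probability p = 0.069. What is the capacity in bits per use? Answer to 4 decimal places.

0.6378 bits

Binary symmetric channel: C = 1 − h₂(ε) where h₂ is the binary entropy function.
h₂(0.069) = −0.069·log₂0.069 − 0.931·log₂0.931 = 0.3622.
C = 1 − 0.3622 = 0.6378 bits per channel use.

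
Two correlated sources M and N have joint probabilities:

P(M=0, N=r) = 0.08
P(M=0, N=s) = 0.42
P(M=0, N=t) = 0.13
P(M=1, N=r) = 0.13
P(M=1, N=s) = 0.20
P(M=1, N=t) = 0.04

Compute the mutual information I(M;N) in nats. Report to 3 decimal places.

0.037 nats

Marginals: p(M) = (0.6300, 0.3700), p(N) = (0.2100, 0.6200, 0.1700).
I(M;N) = H(M) + H(N) − H(M,N).
H(M) = 0.6590, H(N) = 0.9254, H(M,N) = 1.5475.
I(M;N) = 0.6590 + 0.9254 − 1.5475 = 0.037 nats.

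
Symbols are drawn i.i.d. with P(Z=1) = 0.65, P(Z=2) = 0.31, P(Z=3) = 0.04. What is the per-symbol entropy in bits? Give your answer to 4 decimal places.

H(Z) = −Σ p·log₂ p.
  −(0.65)·log₂(0.65) = 0.40397
  −(0.31)·log₂(0.31) = 0.52379
  −(0.04)·log₂(0.04) = 0.18575
Sum: 0.40397 + 0.52379 + 0.18575 = 1.1135 bits.

1.1135 bits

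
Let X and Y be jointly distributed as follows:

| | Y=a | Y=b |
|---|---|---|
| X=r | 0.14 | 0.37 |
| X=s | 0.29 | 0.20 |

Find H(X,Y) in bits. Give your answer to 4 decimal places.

H(X,Y) = −Σ p(x,y)·log₂ p(x,y) over all 4 cells.
  cell (r,a): −0.14·log₂0.14 = 0.39711
  cell (r,b): −0.37·log₂0.37 = 0.53073
  cell (s,a): −0.29·log₂0.29 = 0.51790
  cell (s,b): −0.20·log₂0.20 = 0.46439
Sum = 1.9101 bits.

1.9101 bits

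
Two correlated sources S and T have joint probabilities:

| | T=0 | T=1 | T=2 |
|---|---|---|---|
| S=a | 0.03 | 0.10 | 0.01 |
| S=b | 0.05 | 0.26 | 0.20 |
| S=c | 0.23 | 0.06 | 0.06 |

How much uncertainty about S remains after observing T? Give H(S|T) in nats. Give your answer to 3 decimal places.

0.798 nats

Chain rule: H(S|T) = H(S,T) − H(T).
Marginals: p(S) = (0.1400, 0.5100, 0.3500), p(T) = (0.3100, 0.4200, 0.2700).
H(S,T) = 1.8791 nats; H(T) = 1.0809 nats.
H(S|T) = 1.8791 − 1.0809 = 0.798 nats.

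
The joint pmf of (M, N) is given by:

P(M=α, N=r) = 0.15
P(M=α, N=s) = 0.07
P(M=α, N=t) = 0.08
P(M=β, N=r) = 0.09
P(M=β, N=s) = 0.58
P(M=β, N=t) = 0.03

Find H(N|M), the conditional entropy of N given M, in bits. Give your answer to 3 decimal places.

1.010 bits

Marginals: p(M) = (0.3000, 0.7000), p(N) = (0.2400, 0.6500, 0.1100).
H(N|M) = Σ p(M) · H(N|M=·).
  M=α: p=0.3000, H(N|M=α) = 1.4984
  M=β: p=0.7000, H(N|M=β) = 0.8000
Weighted sum = 1.010 bits.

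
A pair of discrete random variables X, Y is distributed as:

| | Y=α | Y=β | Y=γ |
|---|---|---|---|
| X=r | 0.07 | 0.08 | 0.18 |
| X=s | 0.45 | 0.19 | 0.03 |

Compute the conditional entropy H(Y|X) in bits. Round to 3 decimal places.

Chain rule: H(Y|X) = H(X,Y) − H(X).
Marginals: p(X) = (0.3300, 0.6700), p(Y) = (0.5200, 0.2700, 0.2100).
H(X,Y) = 2.1308 bits; H(X) = 0.9149 bits.
H(Y|X) = 2.1308 − 0.9149 = 1.216 bits.

1.216 bits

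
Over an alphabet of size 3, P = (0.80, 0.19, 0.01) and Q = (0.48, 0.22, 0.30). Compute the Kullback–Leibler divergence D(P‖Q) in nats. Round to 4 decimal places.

D(P‖Q) = Σ p·ln(p/q).
  0.80·ln(0.80/0.48) = 0.40866
  0.19·ln(0.19/0.22) = -0.02785
  0.01·ln(0.01/0.30) = -0.03401
D(P‖Q) = 0.3468 nats.

0.3468 nats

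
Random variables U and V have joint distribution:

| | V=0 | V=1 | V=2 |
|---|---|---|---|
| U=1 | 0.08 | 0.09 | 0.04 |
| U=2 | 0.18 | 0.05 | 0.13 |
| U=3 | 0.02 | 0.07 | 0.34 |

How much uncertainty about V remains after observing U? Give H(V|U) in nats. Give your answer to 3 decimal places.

Chain rule: H(V|U) = H(U,V) − H(U).
Marginals: p(U) = (0.2100, 0.3600, 0.4300), p(V) = (0.2800, 0.2100, 0.5100).
H(U,V) = 1.9024 nats; H(U) = 1.0584 nats.
H(V|U) = 1.9024 − 1.0584 = 0.844 nats.

0.844 nats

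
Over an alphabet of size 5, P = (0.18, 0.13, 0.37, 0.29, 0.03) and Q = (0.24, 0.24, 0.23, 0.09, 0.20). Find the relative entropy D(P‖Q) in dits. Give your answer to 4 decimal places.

0.1419 dits

D(P‖Q) = Σ p·log₁₀(p/q).
  0.18·log₁₀(0.18/0.24) = -0.02249
  0.13·log₁₀(0.13/0.24) = -0.03461
  0.37·log₁₀(0.37/0.23) = 0.07640
  0.29·log₁₀(0.29/0.09) = 0.14737
  0.03·log₁₀(0.03/0.20) = -0.02472
D(P‖Q) = 0.1419 dits.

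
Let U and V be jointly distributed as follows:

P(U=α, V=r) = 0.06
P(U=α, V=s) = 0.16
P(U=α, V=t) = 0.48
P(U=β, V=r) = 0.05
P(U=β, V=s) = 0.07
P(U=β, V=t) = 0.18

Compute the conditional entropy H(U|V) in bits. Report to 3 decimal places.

0.871 bits

Marginals: p(U) = (0.7000, 0.3000), p(V) = (0.1100, 0.2300, 0.6600).
H(U|V) = Σ p(V) · H(U|V=·).
  V=r: p=0.1100, H(U|V=r) = 0.9940
  V=s: p=0.2300, H(U|V=s) = 0.8865
  V=t: p=0.6600, H(U|V=t) = 0.8454
Weighted sum = 0.871 bits.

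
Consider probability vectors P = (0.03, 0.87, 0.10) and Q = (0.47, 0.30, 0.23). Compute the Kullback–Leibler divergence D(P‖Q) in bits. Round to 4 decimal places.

D(P‖Q) = Σ p·log₂(p/q).
  0.03·log₂(0.03/0.47) = -0.11909
  0.87·log₂(0.87/0.30) = 1.33637
  0.10·log₂(0.10/0.23) = -0.12016
D(P‖Q) = 1.0971 bits.

1.0971 bits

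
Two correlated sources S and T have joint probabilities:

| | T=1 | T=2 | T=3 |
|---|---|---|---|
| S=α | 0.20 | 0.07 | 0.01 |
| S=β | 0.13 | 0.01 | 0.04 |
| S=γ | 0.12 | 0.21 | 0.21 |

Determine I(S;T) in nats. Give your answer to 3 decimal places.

0.162 nats

Marginals: p(S) = (0.2800, 0.1800, 0.5400), p(T) = (0.4500, 0.2900, 0.2600).
I(S;T) = H(S) + H(T) − H(S,T).
H(S) = 0.9978, H(T) = 1.0686, H(S,T) = 1.9040.
I(S;T) = 0.9978 + 1.0686 − 1.9040 = 0.162 nats.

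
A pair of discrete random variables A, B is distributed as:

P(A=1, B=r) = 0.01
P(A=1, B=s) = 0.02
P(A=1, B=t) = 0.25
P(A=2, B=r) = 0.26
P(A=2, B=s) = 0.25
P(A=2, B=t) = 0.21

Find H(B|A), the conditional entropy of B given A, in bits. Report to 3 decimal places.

1.302 bits

Marginals: p(A) = (0.2800, 0.7200), p(B) = (0.2700, 0.2700, 0.4600).
H(B|A) = Σ p(A) · H(B|A=·).
  A=1: p=0.2800, H(B|A=1) = 0.5896
  A=2: p=0.7200, H(B|A=2) = 1.5790
Weighted sum = 1.302 bits.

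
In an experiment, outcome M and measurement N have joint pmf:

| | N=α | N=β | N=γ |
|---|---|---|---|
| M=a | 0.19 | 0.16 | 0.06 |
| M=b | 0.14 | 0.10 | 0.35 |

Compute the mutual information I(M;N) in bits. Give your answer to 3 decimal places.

Marginals: p(M) = (0.4100, 0.5900), p(N) = (0.3300, 0.2600, 0.4100).
I(M;N) = Σ p(x,y)·log₂[p(x,y)/(p(x)p(y))].
  (a,α): 0.19·log₂(1.4043) = 0.0931
  (a,β): 0.16·log₂(1.5009) = 0.0937
  (a,γ): 0.06·log₂(0.3569) = -0.0892
  (b,α): 0.14·log₂(0.7191) = -0.0666
  (b,β): 0.10·log₂(0.6519) = -0.0617
  (b,γ): 0.35·log₂(1.4469) = 0.1865
Sum = 0.156 bits.

0.156 bits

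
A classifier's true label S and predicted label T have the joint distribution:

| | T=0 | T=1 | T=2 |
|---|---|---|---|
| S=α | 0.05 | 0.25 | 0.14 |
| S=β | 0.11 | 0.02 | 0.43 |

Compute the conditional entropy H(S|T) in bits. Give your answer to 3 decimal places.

Chain rule: H(S|T) = H(S,T) − H(T).
Marginals: p(S) = (0.4400, 0.5600), p(T) = (0.1600, 0.2700, 0.5700).
H(S,T) = 2.0999 bits; H(T) = 1.3953 bits.
H(S|T) = 2.0999 − 1.3953 = 0.705 bits.

0.705 bits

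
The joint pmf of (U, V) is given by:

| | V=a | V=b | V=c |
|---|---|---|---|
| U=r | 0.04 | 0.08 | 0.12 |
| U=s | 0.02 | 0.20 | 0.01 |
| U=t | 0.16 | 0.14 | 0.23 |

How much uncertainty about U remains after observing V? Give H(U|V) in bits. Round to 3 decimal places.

1.259 bits

Marginals: p(U) = (0.2400, 0.2300, 0.5300), p(V) = (0.2200, 0.4200, 0.3600).
H(U|V) = Σ p(V) · H(U|V=·).
  V=a: p=0.2200, H(U|V=a) = 1.0958
  V=b: p=0.4200, H(U|V=b) = 1.4937
  V=c: p=0.3600, H(U|V=c) = 1.0849
Weighted sum = 1.259 bits.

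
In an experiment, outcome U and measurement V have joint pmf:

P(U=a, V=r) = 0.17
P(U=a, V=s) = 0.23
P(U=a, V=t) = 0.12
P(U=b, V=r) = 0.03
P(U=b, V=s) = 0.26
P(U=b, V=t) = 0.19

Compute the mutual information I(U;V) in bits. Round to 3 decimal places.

0.090 bits

Marginals: p(U) = (0.5200, 0.4800), p(V) = (0.2000, 0.4900, 0.3100).
I(U;V) = Σ p(x,y)·log₂[p(x,y)/(p(x)p(y))].
  (a,r): 0.17·log₂(1.6346) = 0.1205
  (a,s): 0.23·log₂(0.9027) = -0.0340
  (a,t): 0.12·log₂(0.7444) = -0.0511
  (b,r): 0.03·log₂(0.3125) = -0.0503
  (b,s): 0.26·log₂(1.1054) = 0.0376
  (b,t): 0.19·log₂(1.2769) = 0.0670
Sum = 0.090 bits.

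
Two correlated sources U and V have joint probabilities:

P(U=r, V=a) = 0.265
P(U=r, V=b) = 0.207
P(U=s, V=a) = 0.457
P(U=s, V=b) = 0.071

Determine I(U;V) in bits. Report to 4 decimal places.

Marginals: p(U) = (0.4720, 0.5280), p(V) = (0.7220, 0.2780).
I(U;V) = H(U) + H(V) − H(U,V).
H(U) = 0.9977, H(V) = 0.8527, H(U,V) = 1.7653.
I(U;V) = 0.9977 + 0.8527 − 1.7653 = 0.0851 bits.

0.0851 bits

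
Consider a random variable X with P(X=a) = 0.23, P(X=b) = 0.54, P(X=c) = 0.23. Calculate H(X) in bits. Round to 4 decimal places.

1.4554 bits

H(X) = −Σ p·log₂ p.
  −(0.23)·log₂(0.23) = 0.48767
  −(0.54)·log₂(0.54) = 0.48004
  −(0.23)·log₂(0.23) = 0.48767
Sum: 0.48767 + 0.48004 + 0.48767 = 1.4554 bits.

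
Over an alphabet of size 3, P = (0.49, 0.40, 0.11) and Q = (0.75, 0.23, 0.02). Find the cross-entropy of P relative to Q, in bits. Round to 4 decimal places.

H(P,Q) = −Σ p·log₂ q.
  −0.49·log₂(0.75) = 0.20337
  −0.40·log₂(0.23) = 0.84812
  −0.11·log₂(0.02) = 0.62082
H(P,Q) = 1.6723 bits.

1.6723 bits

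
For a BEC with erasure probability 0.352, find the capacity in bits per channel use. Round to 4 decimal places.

Binary erasure channel: capacity C = 1 − ε.
C = 1 − 0.352 = 0.6480 bits per channel use.

0.6480 bits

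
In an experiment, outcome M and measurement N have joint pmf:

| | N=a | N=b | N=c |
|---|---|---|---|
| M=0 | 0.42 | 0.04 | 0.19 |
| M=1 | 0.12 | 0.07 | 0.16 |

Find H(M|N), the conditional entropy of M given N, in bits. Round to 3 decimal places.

0.865 bits

Marginals: p(M) = (0.6500, 0.3500), p(N) = (0.5400, 0.1100, 0.3500).
H(M|N) = Σ p(N) · H(M|N=·).
  N=a: p=0.5400, H(M|N=a) = 0.7642
  N=b: p=0.1100, H(M|N=b) = 0.9457
  N=c: p=0.3500, H(M|N=c) = 0.9947
Weighted sum = 0.865 bits.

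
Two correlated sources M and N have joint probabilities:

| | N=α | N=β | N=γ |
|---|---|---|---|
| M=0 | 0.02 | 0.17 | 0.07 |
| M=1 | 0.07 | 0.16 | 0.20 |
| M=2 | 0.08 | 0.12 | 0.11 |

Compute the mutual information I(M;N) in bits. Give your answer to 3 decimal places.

0.055 bits

Marginals: p(M) = (0.2600, 0.4300, 0.3100), p(N) = (0.1700, 0.4500, 0.3800).
I(M;N) = Σ p(x,y)·log₂[p(x,y)/(p(x)p(y))].
  (0,α): 0.02·log₂(0.4525) = -0.0229
  (0,β): 0.17·log₂(1.4530) = 0.0916
  (0,γ): 0.07·log₂(0.7085) = -0.0348
  (1,α): 0.07·log₂(0.9576) = -0.0044
  (1,β): 0.16·log₂(0.8269) = -0.0439
  (1,γ): 0.20·log₂(1.2240) = 0.0583
  (2,α): 0.08·log₂(1.5180) = 0.0482
  (2,β): 0.12·log₂(0.8602) = -0.0261
  (2,γ): 0.11·log₂(0.9338) = -0.0109
Sum = 0.055 bits.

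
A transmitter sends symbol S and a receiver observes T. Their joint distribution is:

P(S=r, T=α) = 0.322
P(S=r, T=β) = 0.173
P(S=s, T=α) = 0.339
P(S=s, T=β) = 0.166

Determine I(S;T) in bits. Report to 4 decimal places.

Marginals: p(S) = (0.4950, 0.5050), p(T) = (0.6610, 0.3390).
I(S;T) = Σ p(x,y)·log₂[p(x,y)/(p(x)p(y))].
  (r,α): 0.322·log₂(0.9841) = -0.00743
  (r,β): 0.173·log₂(1.0310) = 0.00761
  (s,α): 0.339·log₂(1.0156) = 0.00755
  (s,β): 0.166·log₂(0.9697) = -0.00738
Sum = 0.0003 bits.

0.0003 bits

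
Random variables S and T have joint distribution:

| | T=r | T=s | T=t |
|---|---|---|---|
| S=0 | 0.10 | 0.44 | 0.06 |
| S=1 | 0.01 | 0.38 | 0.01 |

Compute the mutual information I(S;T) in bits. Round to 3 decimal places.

0.064 bits

Marginals: p(S) = (0.6000, 0.4000), p(T) = (0.1100, 0.8200, 0.0700).
I(S;T) = H(S) + H(T) − H(S,T).
H(S) = 0.9710, H(T) = 0.8536, H(S,T) = 1.7602.
I(S;T) = 0.9710 + 0.8536 − 1.7602 = 0.064 bits.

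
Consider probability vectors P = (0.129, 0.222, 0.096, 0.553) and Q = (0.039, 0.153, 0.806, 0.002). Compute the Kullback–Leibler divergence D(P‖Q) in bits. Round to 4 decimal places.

4.5326 bits

D(P‖Q) = Σ p·log₂(p/q).
  0.129·log₂(0.129/0.039) = 0.22263
  0.222·log₂(0.222/0.153) = 0.11922
  0.096·log₂(0.096/0.806) = -0.29469
  0.553·log₂(0.553/0.002) = 4.48546
D(P‖Q) = 4.5326 bits.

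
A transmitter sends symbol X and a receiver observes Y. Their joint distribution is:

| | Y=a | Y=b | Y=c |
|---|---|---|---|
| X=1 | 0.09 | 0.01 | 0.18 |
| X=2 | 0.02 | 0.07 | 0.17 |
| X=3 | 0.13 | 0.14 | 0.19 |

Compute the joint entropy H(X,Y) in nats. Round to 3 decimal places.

H(X,Y) = −Σ p(x,y)·ln p(x,y) over all 9 cells.
  cell (1,a): −0.09·ln0.09 = 0.2167
  cell (1,b): −0.01·ln0.01 = 0.0461
  cell (1,c): −0.18·ln0.18 = 0.3087
  cell (2,a): −0.02·ln0.02 = 0.0782
  cell (2,b): −0.07·ln0.07 = 0.1861
  cell (2,c): −0.17·ln0.17 = 0.3012
  cell (3,a): −0.13·ln0.13 = 0.2652
  cell (3,b): −0.14·ln0.14 = 0.2753
  cell (3,c): −0.19·ln0.19 = 0.3155
Sum = 1.993 nats.

1.993 nats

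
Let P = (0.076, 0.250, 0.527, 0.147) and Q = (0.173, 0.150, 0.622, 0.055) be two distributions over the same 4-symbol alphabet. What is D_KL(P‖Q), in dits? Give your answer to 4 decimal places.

D(P‖Q) = Σ p·log₁₀(p/q).
  0.076·log₁₀(0.076/0.173) = -0.02715
  0.250·log₁₀(0.250/0.150) = 0.05546
  0.527·log₁₀(0.527/0.622) = -0.03793
  0.147·log₁₀(0.147/0.055) = 0.06276
D(P‖Q) = 0.0531 dits.

0.0531 dits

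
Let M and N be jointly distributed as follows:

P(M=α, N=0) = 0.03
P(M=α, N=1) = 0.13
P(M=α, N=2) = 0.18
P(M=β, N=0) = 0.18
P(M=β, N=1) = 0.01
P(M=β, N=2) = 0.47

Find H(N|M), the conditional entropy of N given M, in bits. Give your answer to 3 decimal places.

1.079 bits

Marginals: p(M) = (0.3400, 0.6600), p(N) = (0.2100, 0.1400, 0.6500).
H(N|M) = Σ p(M) · H(N|M=·).
  M=α: p=0.3400, H(N|M=α) = 1.3251
  M=β: p=0.6600, H(N|M=β) = 0.9516
Weighted sum = 1.079 bits.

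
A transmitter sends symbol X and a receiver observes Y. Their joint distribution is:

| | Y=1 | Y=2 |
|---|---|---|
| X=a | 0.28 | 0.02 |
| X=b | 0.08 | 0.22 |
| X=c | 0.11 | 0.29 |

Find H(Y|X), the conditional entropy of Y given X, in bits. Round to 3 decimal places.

0.696 bits

Marginals: p(X) = (0.3000, 0.3000, 0.4000), p(Y) = (0.4700, 0.5300).
H(Y|X) = Σ p(X) · H(Y|X=·).
  X=a: p=0.3000, H(Y|X=a) = 0.3534
  X=b: p=0.3000, H(Y|X=b) = 0.8366
  X=c: p=0.4000, H(Y|X=c) = 0.8485
Weighted sum = 0.696 bits.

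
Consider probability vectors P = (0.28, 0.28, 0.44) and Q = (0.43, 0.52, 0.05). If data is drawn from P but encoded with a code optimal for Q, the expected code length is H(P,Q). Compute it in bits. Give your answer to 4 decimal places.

2.5067 bits

H(P,Q) = −Σ p·log₂ q.
  −0.28·log₂(0.43) = 0.34093
  −0.28·log₂(0.52) = 0.26416
  −0.44·log₂(0.05) = 1.90165
H(P,Q) = 2.5067 bits.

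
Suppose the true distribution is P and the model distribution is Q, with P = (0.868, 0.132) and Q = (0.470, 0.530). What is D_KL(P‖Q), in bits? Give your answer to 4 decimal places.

0.5035 bits

D(P‖Q) = Σ p·log₂(p/q).
  0.868·log₂(0.868/0.470) = 0.76821
  0.132·log₂(0.132/0.530) = -0.26472
D(P‖Q) = 0.5035 bits.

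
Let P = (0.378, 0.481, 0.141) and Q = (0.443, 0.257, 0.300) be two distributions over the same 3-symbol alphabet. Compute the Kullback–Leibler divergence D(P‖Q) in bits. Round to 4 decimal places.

0.1948 bits

D(P‖Q) = Σ p·log₂(p/q).
  0.378·log₂(0.378/0.443) = -0.08653
  0.481·log₂(0.481/0.257) = 0.43495
  0.141·log₂(0.141/0.300) = -0.15359
D(P‖Q) = 0.1948 bits.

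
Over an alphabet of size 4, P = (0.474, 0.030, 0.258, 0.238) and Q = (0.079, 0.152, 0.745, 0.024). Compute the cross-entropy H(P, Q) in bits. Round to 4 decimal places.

H(P,Q) = −Σ p·log₂ q.
  −0.474·log₂(0.079) = 1.73579
  −0.030·log₂(0.152) = 0.08154
  −0.258·log₂(0.745) = 0.10957
  −0.238·log₂(0.024) = 1.28064
H(P,Q) = 3.2075 bits.

3.2075 bits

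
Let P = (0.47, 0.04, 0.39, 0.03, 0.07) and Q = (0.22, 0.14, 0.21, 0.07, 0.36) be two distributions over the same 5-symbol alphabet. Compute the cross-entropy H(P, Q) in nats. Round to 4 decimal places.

H(P,Q) = −Σ p·ln q.
  −0.47·ln(0.22) = 0.71164
  −0.04·ln(0.14) = 0.07864
  −0.39·ln(0.21) = 0.60865
  −0.03·ln(0.07) = 0.07978
  −0.07·ln(0.36) = 0.07152
H(P,Q) = 1.5502 nats.

1.5502 nats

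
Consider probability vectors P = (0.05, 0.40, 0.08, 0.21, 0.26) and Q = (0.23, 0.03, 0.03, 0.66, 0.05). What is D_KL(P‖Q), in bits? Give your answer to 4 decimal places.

1.7694 bits

D(P‖Q) = Σ p·log₂(p/q).
  0.05·log₂(0.05/0.23) = -0.11008
  0.40·log₂(0.40/0.03) = 1.49479
  0.08·log₂(0.08/0.03) = 0.11320
  0.21·log₂(0.21/0.66) = -0.34694
  0.26·log₂(0.26/0.05) = 0.61841
D(P‖Q) = 1.7694 bits.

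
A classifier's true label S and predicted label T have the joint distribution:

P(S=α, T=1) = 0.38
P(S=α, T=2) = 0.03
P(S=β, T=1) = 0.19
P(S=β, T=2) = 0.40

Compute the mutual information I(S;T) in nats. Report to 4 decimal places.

0.2052 nats

Marginals: p(S) = (0.4100, 0.5900), p(T) = (0.5700, 0.4300).
I(S;T) = Σ p(x,y)·ln[p(x,y)/(p(x)p(y))].
  (α,1): 0.38·ln(1.6260) = 0.18473
  (α,2): 0.03·ln(0.1702) = -0.05313
  (β,1): 0.19·ln(0.5650) = -0.10849
  (β,2): 0.40·ln(1.5767) = 0.18212
Sum = 0.2052 nats.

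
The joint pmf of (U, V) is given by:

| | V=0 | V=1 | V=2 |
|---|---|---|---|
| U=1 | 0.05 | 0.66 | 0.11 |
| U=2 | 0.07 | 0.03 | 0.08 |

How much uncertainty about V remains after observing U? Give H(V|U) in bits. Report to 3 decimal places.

0.994 bits

Marginals: p(U) = (0.8200, 0.1800), p(V) = (0.1200, 0.6900, 0.1900).
H(V|U) = Σ p(U) · H(V|U=·).
  U=1: p=0.8200, H(V|U=1) = 0.8869
  U=2: p=0.1800, H(V|U=2) = 1.4807
Weighted sum = 0.994 bits.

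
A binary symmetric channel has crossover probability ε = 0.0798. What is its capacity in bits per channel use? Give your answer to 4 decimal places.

0.5985 bits

Binary symmetric channel: C = 1 − h₂(ε) where h₂ is the binary entropy function.
h₂(0.0798) = −0.0798·log₂0.0798 − 0.9202·log₂0.9202 = 0.4015.
C = 1 − 0.4015 = 0.5985 bits per channel use.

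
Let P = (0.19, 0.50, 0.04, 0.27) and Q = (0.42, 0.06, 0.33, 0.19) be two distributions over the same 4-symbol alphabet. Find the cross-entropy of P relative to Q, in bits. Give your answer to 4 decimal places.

2.9781 bits

H(P,Q) = −Σ p·log₂ q.
  −0.19·log₂(0.42) = 0.23779
  −0.50·log₂(0.06) = 2.02945
  −0.04·log₂(0.33) = 0.06398
  −0.27·log₂(0.19) = 0.64690
H(P,Q) = 2.9781 bits.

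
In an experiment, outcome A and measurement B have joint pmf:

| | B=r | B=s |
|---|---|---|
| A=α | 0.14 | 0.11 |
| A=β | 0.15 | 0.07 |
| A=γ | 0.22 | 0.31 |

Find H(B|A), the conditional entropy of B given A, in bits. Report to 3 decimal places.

Marginals: p(A) = (0.2500, 0.2200, 0.5300), p(B) = (0.5100, 0.4900).
H(B|A) = Σ p(A) · H(B|A=·).
  A=α: p=0.2500, H(B|A=α) = 0.9896
  A=β: p=0.2200, H(B|A=β) = 0.9024
  A=γ: p=0.5300, H(B|A=γ) = 0.9791
Weighted sum = 0.965 bits.

0.965 bits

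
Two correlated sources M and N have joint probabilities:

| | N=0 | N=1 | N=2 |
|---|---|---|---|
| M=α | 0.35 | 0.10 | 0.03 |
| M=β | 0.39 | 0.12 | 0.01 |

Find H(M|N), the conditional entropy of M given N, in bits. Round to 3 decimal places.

0.990 bits

Marginals: p(M) = (0.4800, 0.5200), p(N) = (0.7400, 0.2200, 0.0400).
H(M|N) = Σ p(N) · H(M|N=·).
  N=0: p=0.7400, H(M|N=0) = 0.9979
  N=1: p=0.2200, H(M|N=1) = 0.9940
  N=2: p=0.0400, H(M|N=2) = 0.8113
Weighted sum = 0.990 bits.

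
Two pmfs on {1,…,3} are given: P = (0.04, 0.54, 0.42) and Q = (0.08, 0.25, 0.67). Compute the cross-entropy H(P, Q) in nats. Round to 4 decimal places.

H(P,Q) = −Σ p·ln q.
  −0.04·ln(0.08) = 0.10103
  −0.54·ln(0.25) = 0.74860
  −0.42·ln(0.67) = 0.16820
H(P,Q) = 1.0178 nats.

1.0178 nats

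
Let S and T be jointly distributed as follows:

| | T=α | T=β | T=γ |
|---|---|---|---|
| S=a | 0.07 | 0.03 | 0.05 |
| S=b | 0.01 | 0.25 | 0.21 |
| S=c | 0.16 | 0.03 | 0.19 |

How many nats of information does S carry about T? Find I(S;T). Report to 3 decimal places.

Marginals: p(S) = (0.1500, 0.4700, 0.3800), p(T) = (0.2400, 0.3100, 0.4500).
I(S;T) = Σ p(x,y)·ln[p(x,y)/(p(x)p(y))].
  (a,α): 0.07·ln(1.9444) = 0.0465
  (a,β): 0.03·ln(0.6452) = -0.0131
  (a,γ): 0.05·ln(0.7407) = -0.0150
  (b,α): 0.01·ln(0.0887) = -0.0242
  (b,β): 0.25·ln(1.7159) = 0.1350
  (b,γ): 0.21·ln(0.9929) = -0.0015
  (c,α): 0.16·ln(1.7544) = 0.0899
  (c,β): 0.03·ln(0.2547) = -0.0410
  (c,γ): 0.19·ln(1.1111) = 0.0200
Sum = 0.197 nats.

0.197 nats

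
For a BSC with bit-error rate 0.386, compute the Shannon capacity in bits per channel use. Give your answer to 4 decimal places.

0.0378 bits

Binary symmetric channel: C = 1 − h₂(ε) where h₂ is the binary entropy function.
h₂(0.386) = −0.386·log₂0.386 − 0.614·log₂0.614 = 0.9622.
C = 1 − 0.9622 = 0.0378 bits per channel use.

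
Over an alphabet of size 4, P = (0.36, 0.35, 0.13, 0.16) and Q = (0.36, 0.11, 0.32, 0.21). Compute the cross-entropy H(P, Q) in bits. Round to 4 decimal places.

H(P,Q) = −Σ p·log₂ q.
  −0.36·log₂(0.36) = 0.53062
  −0.35·log₂(0.11) = 1.11455
  −0.13·log₂(0.32) = 0.21370
  −0.16·log₂(0.21) = 0.36025
H(P,Q) = 2.2191 bits.

2.2191 bits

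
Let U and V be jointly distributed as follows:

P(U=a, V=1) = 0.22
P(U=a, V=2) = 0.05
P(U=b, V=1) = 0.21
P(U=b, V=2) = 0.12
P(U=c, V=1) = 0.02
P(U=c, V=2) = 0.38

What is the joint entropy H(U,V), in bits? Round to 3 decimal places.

H(U,V) = −Σ p(x,y)·log₂ p(x,y) over all 6 cells.
  cell (a,1): −0.22·log₂0.22 = 0.4806
  cell (a,2): −0.05·log₂0.05 = 0.2161
  cell (b,1): −0.21·log₂0.21 = 0.4728
  cell (b,2): −0.12·log₂0.12 = 0.3671
  cell (c,1): −0.02·log₂0.02 = 0.1129
  cell (c,2): −0.38·log₂0.38 = 0.5305
Sum = 2.180 bits.

2.180 bits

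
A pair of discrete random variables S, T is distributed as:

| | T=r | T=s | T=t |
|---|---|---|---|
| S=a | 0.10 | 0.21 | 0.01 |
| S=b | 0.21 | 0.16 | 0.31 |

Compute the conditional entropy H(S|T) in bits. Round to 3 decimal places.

0.711 bits

Chain rule: H(S|T) = H(S,T) − H(T).
Marginals: p(S) = (0.3200, 0.6800), p(T) = (0.3100, 0.3700, 0.3200).
H(S,T) = 2.2911 bits; H(T) = 1.5806 bits.
H(S|T) = 2.2911 − 1.5806 = 0.711 bits.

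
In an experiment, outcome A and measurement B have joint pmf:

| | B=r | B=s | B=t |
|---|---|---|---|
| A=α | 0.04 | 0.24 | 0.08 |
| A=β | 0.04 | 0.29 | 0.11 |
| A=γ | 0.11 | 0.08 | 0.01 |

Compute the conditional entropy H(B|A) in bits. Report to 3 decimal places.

1.217 bits

Marginals: p(A) = (0.3600, 0.4400, 0.2000), p(B) = (0.1900, 0.6100, 0.2000).
H(B|A) = Σ p(A) · H(B|A=·).
  A=α: p=0.3600, H(B|A=α) = 1.2244
  A=β: p=0.4400, H(B|A=β) = 1.2109
  A=γ: p=0.2000, H(B|A=γ) = 1.2192
Weighted sum = 1.217 bits.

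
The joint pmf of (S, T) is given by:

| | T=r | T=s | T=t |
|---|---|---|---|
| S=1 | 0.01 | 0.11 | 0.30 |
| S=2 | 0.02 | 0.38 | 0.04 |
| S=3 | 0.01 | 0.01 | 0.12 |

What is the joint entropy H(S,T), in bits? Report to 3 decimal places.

2.267 bits

H(S,T) = −Σ p(x,y)·log₂ p(x,y) over all 9 cells.
  cell (1,r): −0.01·log₂0.01 = 0.0664
  cell (1,s): −0.11·log₂0.11 = 0.3503
  cell (1,t): −0.30·log₂0.30 = 0.5211
  cell (2,r): −0.02·log₂0.02 = 0.1129
  cell (2,s): −0.38·log₂0.38 = 0.5305
  cell (2,t): −0.04·log₂0.04 = 0.1858
  cell (3,r): −0.01·log₂0.01 = 0.0664
  cell (3,s): −0.01·log₂0.01 = 0.0664
  cell (3,t): −0.12·log₂0.12 = 0.3671
Sum = 2.267 bits.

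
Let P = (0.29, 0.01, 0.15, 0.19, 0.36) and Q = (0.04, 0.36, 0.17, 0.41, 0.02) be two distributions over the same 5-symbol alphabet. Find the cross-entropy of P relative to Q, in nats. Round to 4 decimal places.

2.7872 nats

H(P,Q) = −Σ p·ln q.
  −0.29·ln(0.04) = 0.93347
  −0.01·ln(0.36) = 0.01022
  −0.15·ln(0.17) = 0.26579
  −0.19·ln(0.41) = 0.16940
  −0.36·ln(0.02) = 1.40833
H(P,Q) = 2.7872 nats.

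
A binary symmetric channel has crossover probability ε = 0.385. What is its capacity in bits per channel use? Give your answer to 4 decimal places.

0.0385 bits

Binary symmetric channel: C = 1 − h₂(ε) where h₂ is the binary entropy function.
h₂(0.385) = −0.385·log₂0.385 − 0.615·log₂0.615 = 0.9615.
C = 1 − 0.9615 = 0.0385 bits per channel use.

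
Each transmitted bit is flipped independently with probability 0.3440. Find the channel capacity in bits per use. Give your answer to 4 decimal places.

0.0714 bits

Binary symmetric channel: C = 1 − h₂(ε) where h₂ is the binary entropy function.
h₂(0.3440) = −0.3440·log₂0.3440 − 0.6560·log₂0.6560 = 0.9286.
C = 1 − 0.9286 = 0.0714 bits per channel use.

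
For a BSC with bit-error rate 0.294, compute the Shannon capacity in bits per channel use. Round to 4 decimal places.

Binary symmetric channel: C = 1 − h₂(ε) where h₂ is the binary entropy function.
h₂(0.294) = −0.294·log₂0.294 − 0.706·log₂0.706 = 0.8738.
C = 1 − 0.8738 = 0.1262 bits per channel use.

0.1262 bits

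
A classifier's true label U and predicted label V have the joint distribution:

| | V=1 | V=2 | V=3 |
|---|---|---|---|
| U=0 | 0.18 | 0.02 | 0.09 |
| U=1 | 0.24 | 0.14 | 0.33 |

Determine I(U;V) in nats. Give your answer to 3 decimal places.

Marginals: p(U) = (0.2900, 0.7100), p(V) = (0.4200, 0.1600, 0.4200).
I(U;V) = Σ p(x,y)·ln[p(x,y)/(p(x)p(y))].
  (0,1): 0.18·ln(1.4778) = 0.0703
  (0,2): 0.02·ln(0.4310) = -0.0168
  (0,3): 0.09·ln(0.7389) = -0.0272
  (1,1): 0.24·ln(0.8048) = -0.0521
  (1,2): 0.14·ln(1.2324) = 0.0293
  (1,3): 0.33·ln(1.1066) = 0.0334
Sum = 0.037 nats.

0.037 nats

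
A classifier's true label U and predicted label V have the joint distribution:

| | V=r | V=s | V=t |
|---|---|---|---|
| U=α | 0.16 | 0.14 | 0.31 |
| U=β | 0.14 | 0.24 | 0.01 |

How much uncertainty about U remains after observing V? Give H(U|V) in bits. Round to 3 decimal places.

0.724 bits

Chain rule: H(U|V) = H(U,V) − H(V).
Marginals: p(U) = (0.6100, 0.3900), p(V) = (0.3000, 0.3800, 0.3200).
H(U,V) = 2.3016 bits; H(V) = 1.5776 bits.
H(U|V) = 2.3016 − 1.5776 = 0.724 bits.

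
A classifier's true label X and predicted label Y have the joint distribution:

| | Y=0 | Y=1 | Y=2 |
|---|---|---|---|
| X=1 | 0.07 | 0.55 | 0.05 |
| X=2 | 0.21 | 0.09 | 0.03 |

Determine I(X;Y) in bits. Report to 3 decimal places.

Marginals: p(X) = (0.6700, 0.3300), p(Y) = (0.2800, 0.6400, 0.0800).
I(X;Y) = H(X) + H(Y) − H(X,Y).
H(X) = 0.9149, H(Y) = 1.2178, H(X,Y) = 1.8963.
I(X;Y) = 0.9149 + 1.2178 − 1.8963 = 0.236 bits.

0.236 bits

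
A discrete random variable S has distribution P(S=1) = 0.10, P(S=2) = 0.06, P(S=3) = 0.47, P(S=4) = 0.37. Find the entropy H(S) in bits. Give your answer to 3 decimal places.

1.618 bits

H(S) = −Σ p·log₂ p.
  −(0.10)·log₂(0.10) = 0.3322
  −(0.06)·log₂(0.06) = 0.2435
  −(0.47)·log₂(0.47) = 0.5120
  −(0.37)·log₂(0.37) = 0.5307
Sum: 0.3322 + 0.2435 + 0.5120 + 0.5307 = 1.618 bits.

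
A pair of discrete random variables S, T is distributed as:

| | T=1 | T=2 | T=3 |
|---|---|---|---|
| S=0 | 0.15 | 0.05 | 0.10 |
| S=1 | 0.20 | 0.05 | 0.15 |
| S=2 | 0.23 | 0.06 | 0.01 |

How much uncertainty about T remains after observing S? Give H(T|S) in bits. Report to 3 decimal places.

1.277 bits

Marginals: p(S) = (0.3000, 0.4000, 0.3000), p(T) = (0.5800, 0.1600, 0.2600).
H(T|S) = Σ p(S) · H(T|S=·).
  S=0: p=0.3000, H(T|S=0) = 1.4591
  S=1: p=0.4000, H(T|S=1) = 1.4056
  S=2: p=0.3000, H(T|S=2) = 0.9218
Weighted sum = 1.277 bits.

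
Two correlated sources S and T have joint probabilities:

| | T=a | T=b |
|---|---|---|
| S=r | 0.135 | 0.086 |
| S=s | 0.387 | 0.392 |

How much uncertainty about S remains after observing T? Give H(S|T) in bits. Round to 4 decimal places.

0.7555 bits

Chain rule: H(S|T) = H(S,T) − H(T).
Marginals: p(S) = (0.2210, 0.7790), p(T) = (0.5220, 0.4780).
H(S,T) = 1.7541 bits; H(T) = 0.9986 bits.
H(S|T) = 1.7541 − 0.9986 = 0.7555 bits.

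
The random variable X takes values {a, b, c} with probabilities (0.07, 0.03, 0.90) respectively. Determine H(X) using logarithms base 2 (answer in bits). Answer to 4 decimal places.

H(X) = −Σ p·log₂ p.
  −(0.07)·log₂(0.07) = 0.26856
  −(0.03)·log₂(0.03) = 0.15177
  −(0.90)·log₂(0.90) = 0.13680
Sum: 0.26856 + 0.15177 + 0.13680 = 0.5571 bits.

0.5571 bits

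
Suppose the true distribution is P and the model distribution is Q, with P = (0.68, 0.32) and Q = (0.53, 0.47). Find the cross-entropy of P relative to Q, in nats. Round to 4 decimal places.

0.6733 nats

H(P,Q) = −Σ p·ln q.
  −0.68·ln(0.53) = 0.43172
  −0.32·ln(0.47) = 0.24161
H(P,Q) = 0.6733 nats.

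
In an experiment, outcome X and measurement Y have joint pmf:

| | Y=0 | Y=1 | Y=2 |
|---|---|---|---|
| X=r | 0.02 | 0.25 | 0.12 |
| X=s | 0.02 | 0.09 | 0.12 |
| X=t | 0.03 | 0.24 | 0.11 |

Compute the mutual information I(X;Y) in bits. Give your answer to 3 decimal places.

0.034 bits

Marginals: p(X) = (0.3900, 0.2300, 0.3800), p(Y) = (0.0700, 0.5800, 0.3500).
I(X;Y) = Σ p(x,y)·log₂[p(x,y)/(p(x)p(y))].
  (r,0): 0.02·log₂(0.7326) = -0.0090
  (r,1): 0.25·log₂(1.1052) = 0.0361
  (r,2): 0.12·log₂(0.8791) = -0.0223
  (s,0): 0.02·log₂(1.2422) = 0.0063
  (s,1): 0.09·log₂(0.6747) = -0.0511
  (s,2): 0.12·log₂(1.4907) = 0.0691
  (t,0): 0.03·log₂(1.1278) = 0.0052
  (t,1): 0.24·log₂(1.0889) = 0.0295
  (t,2): 0.11·log₂(0.8271) = -0.0301
Sum = 0.034 bits.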